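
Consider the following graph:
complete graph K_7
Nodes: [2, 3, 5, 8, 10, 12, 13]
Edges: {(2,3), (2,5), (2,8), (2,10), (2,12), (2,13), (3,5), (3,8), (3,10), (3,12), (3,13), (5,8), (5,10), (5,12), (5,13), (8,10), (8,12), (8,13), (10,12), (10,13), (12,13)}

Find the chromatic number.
Clique number ω(G) = 7 (lower bound: χ ≥ ω).
The clique on [2, 3, 5, 8, 10, 12, 13] has size 7, forcing χ ≥ 7, and the coloring below uses 7 colors, so χ(G) = 7.
A valid 7-coloring: color 1: [3]; color 2: [8]; color 3: [13]; color 4: [2]; color 5: [5]; color 6: [10]; color 7: [12].

χ(G) = 7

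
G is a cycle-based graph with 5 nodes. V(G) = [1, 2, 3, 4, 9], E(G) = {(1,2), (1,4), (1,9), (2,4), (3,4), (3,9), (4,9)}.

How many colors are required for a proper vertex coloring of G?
Clique number ω(G) = 3 (lower bound: χ ≥ ω).
The clique on [1, 4, 9] has size 3, forcing χ ≥ 3, and the coloring below uses 3 colors, so χ(G) = 3.
A valid 3-coloring: color 1: [4]; color 2: [2, 9]; color 3: [1, 3].

χ(G) = 3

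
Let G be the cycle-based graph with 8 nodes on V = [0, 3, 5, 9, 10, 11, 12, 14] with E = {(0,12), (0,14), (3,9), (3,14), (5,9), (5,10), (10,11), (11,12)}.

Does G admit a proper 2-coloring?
A valid 2-coloring: color 1: [9, 10, 12, 14]; color 2: [0, 3, 5, 11].
(χ(G) = 2 ≤ 2.)

Yes, G is 2-colorable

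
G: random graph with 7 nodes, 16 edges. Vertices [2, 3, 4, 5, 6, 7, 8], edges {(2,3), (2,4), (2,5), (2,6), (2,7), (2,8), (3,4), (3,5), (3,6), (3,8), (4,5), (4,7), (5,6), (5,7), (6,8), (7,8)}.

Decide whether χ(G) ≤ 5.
Yes, G is 5-colorable

A valid 5-coloring: color 1: [2]; color 2: [5, 8]; color 3: [3, 7]; color 4: [4, 6].
(χ(G) = 4 ≤ 5.)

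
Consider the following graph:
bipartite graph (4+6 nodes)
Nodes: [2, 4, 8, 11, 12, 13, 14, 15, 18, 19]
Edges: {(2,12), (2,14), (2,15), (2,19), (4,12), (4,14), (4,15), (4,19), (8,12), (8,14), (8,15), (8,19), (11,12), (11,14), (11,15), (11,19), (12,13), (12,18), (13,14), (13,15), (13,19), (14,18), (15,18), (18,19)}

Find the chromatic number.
χ(G) = 2

Clique number ω(G) = 2 (lower bound: χ ≥ ω).
The graph is bipartite (no odd cycle), so 2 colors suffice: χ(G) = 2.
A valid 2-coloring: color 1: [12, 14, 15, 19]; color 2: [2, 4, 8, 11, 13, 18].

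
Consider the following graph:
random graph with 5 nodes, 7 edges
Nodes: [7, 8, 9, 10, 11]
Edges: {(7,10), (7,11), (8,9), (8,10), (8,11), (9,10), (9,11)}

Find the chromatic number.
χ(G) = 3

Clique number ω(G) = 3 (lower bound: χ ≥ ω).
The clique on [8, 9, 10] has size 3, forcing χ ≥ 3, and the coloring below uses 3 colors, so χ(G) = 3.
A valid 3-coloring: color 1: [7, 8]; color 2: [10, 11]; color 3: [9].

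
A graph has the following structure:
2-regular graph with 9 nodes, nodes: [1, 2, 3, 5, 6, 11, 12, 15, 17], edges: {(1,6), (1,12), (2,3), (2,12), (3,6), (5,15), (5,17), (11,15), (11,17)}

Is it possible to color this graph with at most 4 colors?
A valid 4-coloring: color 1: [3, 5, 11, 12]; color 2: [2, 6, 15, 17]; color 3: [1].
(χ(G) = 3 ≤ 4.)

Yes, G is 4-colorable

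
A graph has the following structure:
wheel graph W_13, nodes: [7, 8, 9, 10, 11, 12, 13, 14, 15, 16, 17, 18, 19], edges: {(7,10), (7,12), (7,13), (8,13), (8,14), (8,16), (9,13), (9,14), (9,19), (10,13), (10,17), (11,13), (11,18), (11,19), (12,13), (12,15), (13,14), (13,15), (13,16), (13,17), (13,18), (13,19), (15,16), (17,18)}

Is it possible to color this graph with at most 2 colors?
No, G is not 2-colorable

The clique on vertices [7, 10, 13] has size 3 > 2, so it alone needs 3 colors.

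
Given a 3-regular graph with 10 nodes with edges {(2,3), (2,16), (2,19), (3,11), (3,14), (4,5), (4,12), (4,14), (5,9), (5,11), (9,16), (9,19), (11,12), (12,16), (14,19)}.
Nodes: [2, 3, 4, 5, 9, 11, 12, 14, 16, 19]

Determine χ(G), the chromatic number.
χ(G) = 3

Clique number ω(G) = 2 (lower bound: χ ≥ ω).
Odd cycle [4, 5, 9, 19, 2, 3, 14] needs 3 colors (χ ≥ 3).
The coloring below uses 3 colors, so χ(G) = 3.
A valid 3-coloring: color 1: [3, 5, 12, 19]; color 2: [2, 4, 9, 11]; color 3: [14, 16].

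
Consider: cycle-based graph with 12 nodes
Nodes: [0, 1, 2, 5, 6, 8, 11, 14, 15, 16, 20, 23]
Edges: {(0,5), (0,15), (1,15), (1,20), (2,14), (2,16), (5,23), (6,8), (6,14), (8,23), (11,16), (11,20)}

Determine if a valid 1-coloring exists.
Edge (0,5) forces its endpoints to differ, so 1 color is not enough.

No, G is not 1-colorable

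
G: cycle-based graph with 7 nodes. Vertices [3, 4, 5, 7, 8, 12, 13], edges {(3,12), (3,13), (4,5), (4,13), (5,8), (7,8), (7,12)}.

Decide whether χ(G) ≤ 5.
A valid 5-coloring: color 1: [3, 4, 8]; color 2: [5, 12, 13]; color 3: [7].
(χ(G) = 3 ≤ 5.)

Yes, G is 5-colorable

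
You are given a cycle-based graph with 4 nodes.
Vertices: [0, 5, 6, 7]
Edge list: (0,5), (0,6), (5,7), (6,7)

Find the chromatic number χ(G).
χ(G) = 2

Clique number ω(G) = 2 (lower bound: χ ≥ ω).
The graph is bipartite (no odd cycle), so 2 colors suffice: χ(G) = 2.
A valid 2-coloring: color 1: [0, 7]; color 2: [5, 6].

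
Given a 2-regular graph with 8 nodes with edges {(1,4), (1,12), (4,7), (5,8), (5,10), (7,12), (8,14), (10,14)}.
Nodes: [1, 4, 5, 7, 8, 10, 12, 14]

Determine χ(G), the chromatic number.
Clique number ω(G) = 2 (lower bound: χ ≥ ω).
The graph is bipartite (no odd cycle), so 2 colors suffice: χ(G) = 2.
A valid 2-coloring: color 1: [1, 7, 8, 10]; color 2: [4, 5, 12, 14].

χ(G) = 2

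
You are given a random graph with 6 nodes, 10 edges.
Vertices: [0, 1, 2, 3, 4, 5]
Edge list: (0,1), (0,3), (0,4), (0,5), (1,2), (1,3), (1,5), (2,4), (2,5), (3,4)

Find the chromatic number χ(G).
χ(G) = 3

Clique number ω(G) = 3 (lower bound: χ ≥ ω).
The clique on [0, 1, 3] has size 3, forcing χ ≥ 3, and the coloring below uses 3 colors, so χ(G) = 3.
A valid 3-coloring: color 1: [1, 4]; color 2: [0, 2]; color 3: [3, 5].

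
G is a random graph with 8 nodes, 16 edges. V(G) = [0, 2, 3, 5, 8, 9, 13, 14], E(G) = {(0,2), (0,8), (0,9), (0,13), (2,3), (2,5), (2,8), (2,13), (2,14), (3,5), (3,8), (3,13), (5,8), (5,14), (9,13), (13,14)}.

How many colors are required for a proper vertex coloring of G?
Clique number ω(G) = 4 (lower bound: χ ≥ ω).
The clique on [2, 3, 5, 8] has size 4, forcing χ ≥ 4, and the coloring below uses 4 colors, so χ(G) = 4.
A valid 4-coloring: color 1: [2, 9]; color 2: [5, 13]; color 3: [0, 3, 14]; color 4: [8].

χ(G) = 4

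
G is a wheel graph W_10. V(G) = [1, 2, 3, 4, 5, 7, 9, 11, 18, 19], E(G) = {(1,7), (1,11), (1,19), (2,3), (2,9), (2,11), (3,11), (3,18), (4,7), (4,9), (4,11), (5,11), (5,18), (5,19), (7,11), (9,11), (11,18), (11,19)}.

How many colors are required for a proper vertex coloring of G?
Clique number ω(G) = 3 (lower bound: χ ≥ ω).
Odd cycle [19, 5, 18, 3, 2, 9, 4, 7, 1] needs 3 colors (χ ≥ 3).
Vertex 11 is adjacent to every vertex of [1, 2, 3, 4, 5, 7, 9, 18, 19], which already need 3 colors among themselves, so 11 needs a new color (χ ≥ 4).
The coloring below uses 4 colors, so χ(G) = 4.
A valid 4-coloring: color 1: [11]; color 2: [2, 7, 18, 19]; color 3: [1, 3, 5, 9]; color 4: [4].

χ(G) = 4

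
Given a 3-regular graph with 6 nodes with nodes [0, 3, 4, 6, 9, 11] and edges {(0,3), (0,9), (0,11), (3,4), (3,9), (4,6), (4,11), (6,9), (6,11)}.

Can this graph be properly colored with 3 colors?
A valid 3-coloring: color 1: [0, 6]; color 2: [4, 9]; color 3: [3, 11].
(χ(G) = 3 ≤ 3.)

Yes, G is 3-colorable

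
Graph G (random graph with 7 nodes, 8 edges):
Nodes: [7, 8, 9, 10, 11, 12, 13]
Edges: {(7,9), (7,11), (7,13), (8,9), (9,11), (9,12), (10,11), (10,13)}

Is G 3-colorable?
Yes, G is 3-colorable

A valid 3-coloring: color 1: [9, 10]; color 2: [8, 11, 12, 13]; color 3: [7].
(χ(G) = 3 ≤ 3.)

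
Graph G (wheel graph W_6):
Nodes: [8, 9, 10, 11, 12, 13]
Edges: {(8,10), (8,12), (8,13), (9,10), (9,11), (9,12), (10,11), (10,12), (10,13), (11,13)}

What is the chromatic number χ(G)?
χ(G) = 4

Clique number ω(G) = 3 (lower bound: χ ≥ ω).
Odd cycle [8, 13, 11, 9, 12] needs 3 colors (χ ≥ 3).
Vertex 10 is adjacent to every vertex of [8, 9, 11, 12, 13], which already need 3 colors among themselves, so 10 needs a new color (χ ≥ 4).
The coloring below uses 4 colors, so χ(G) = 4.
A valid 4-coloring: color 1: [10]; color 2: [8, 9]; color 3: [12, 13]; color 4: [11].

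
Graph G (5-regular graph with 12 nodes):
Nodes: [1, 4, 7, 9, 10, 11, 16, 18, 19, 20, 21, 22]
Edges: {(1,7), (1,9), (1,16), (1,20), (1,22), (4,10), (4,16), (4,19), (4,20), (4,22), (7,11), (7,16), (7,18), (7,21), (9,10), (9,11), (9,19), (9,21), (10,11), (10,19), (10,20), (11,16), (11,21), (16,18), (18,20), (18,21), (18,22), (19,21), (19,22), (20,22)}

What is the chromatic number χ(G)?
χ(G) = 4

Clique number ω(G) = 3 (lower bound: χ ≥ ω).
Suppose a proper 3-coloring c exists. The clique [1, 7, 16] takes 3 distinct colors; by symmetry let c(1) = 1, c(7) = 2, c(16) = 3.
- Vertex 11: neighbors [7, 16] already have colors [2, 3] ⇒ c(11) = 1.
- Vertex 18: neighbors [7, 16] already have colors [2, 3] ⇒ c(18) = 1.
- Vertex 21: neighbors [11, 7] already have colors [1, 2] ⇒ c(21) = 3.
- Vertex 9: neighbors [1, 21] already have colors [1, 3] ⇒ c(9) = 2.
- Vertex 10: neighbors [11, 9] already have colors [1, 2] ⇒ c(10) = 3.
- Vertex 19: neighbors [9, 10] already have colors [2, 3] ⇒ c(19) = 1.
- Vertex 4: neighbors [19, 10] already have colors [1, 3] ⇒ c(4) = 2.
- Vertex 20: neighbors [1, 4, 10] already have colors [1, 2, 3] — all 3 colors blocked. Contradiction.
The forced assignments end in a contradiction, so G has no proper 3-coloring (χ ≥ 4).
The coloring below uses 4 colors, so χ(G) = 4.
A valid 4-coloring: color 1: [10, 16, 21, 22]; color 2: [1, 11, 18, 19]; color 3: [4, 7, 9]; color 4: [20].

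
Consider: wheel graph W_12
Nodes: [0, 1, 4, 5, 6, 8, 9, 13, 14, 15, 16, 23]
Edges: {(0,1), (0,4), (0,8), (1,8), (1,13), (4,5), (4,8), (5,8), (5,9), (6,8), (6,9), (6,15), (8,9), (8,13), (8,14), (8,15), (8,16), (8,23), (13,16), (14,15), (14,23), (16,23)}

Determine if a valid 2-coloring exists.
No, G is not 2-colorable

The clique on vertices [0, 1, 8] has size 3 > 2, so it alone needs 3 colors.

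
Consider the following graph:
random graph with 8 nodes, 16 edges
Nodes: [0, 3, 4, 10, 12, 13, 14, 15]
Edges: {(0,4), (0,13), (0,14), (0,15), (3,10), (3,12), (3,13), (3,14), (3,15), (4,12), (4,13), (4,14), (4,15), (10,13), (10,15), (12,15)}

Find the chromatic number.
Clique number ω(G) = 3 (lower bound: χ ≥ ω).
The clique on [0, 4, 13] has size 3, forcing χ ≥ 3, and the coloring below uses 3 colors, so χ(G) = 3.
A valid 3-coloring: color 1: [13, 14, 15]; color 2: [3, 4]; color 3: [0, 10, 12].

χ(G) = 3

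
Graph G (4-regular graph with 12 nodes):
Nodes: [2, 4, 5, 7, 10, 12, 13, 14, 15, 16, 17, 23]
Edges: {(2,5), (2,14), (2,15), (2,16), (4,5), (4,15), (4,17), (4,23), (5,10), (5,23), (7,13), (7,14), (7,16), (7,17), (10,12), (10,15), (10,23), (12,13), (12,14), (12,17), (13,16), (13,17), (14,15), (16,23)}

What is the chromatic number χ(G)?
χ(G) = 3

Clique number ω(G) = 3 (lower bound: χ ≥ ω).
The clique on [2, 14, 15] has size 3, forcing χ ≥ 3, and the coloring below uses 3 colors, so χ(G) = 3.
A valid 3-coloring: color 1: [7, 12, 15, 23]; color 2: [5, 14, 16, 17]; color 3: [2, 4, 10, 13].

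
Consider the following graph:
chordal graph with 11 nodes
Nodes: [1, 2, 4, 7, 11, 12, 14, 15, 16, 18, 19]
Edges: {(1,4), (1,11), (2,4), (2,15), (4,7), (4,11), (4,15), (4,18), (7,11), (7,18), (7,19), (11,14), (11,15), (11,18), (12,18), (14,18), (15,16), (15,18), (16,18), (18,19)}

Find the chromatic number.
Clique number ω(G) = 4 (lower bound: χ ≥ ω).
The clique on [4, 11, 15, 18] has size 4, forcing χ ≥ 4, and the coloring below uses 4 colors, so χ(G) = 4.
A valid 4-coloring: color 1: [1, 2, 18]; color 2: [4, 12, 14, 16, 19]; color 3: [11]; color 4: [7, 15].

χ(G) = 4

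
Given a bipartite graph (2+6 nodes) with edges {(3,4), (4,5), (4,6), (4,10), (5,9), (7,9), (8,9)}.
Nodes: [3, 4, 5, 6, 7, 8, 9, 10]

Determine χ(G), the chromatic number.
χ(G) = 2

Clique number ω(G) = 2 (lower bound: χ ≥ ω).
The graph is bipartite (no odd cycle), so 2 colors suffice: χ(G) = 2.
A valid 2-coloring: color 1: [4, 9]; color 2: [3, 5, 6, 7, 8, 10].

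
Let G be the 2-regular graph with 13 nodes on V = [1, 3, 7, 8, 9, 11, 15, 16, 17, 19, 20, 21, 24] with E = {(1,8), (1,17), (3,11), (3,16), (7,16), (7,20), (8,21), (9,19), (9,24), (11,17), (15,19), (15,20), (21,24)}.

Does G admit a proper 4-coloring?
Yes, G is 4-colorable

A valid 4-coloring: color 1: [3, 8, 17, 19, 20, 24]; color 2: [1, 9, 11, 15, 16, 21]; color 3: [7].
(χ(G) = 3 ≤ 4.)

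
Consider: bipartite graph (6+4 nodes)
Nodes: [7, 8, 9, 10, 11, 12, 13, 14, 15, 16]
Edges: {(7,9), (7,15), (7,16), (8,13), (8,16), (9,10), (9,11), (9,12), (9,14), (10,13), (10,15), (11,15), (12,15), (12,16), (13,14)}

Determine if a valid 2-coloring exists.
Yes, G is 2-colorable

A valid 2-coloring: color 1: [9, 13, 15, 16]; color 2: [7, 8, 10, 11, 12, 14].
(χ(G) = 2 ≤ 2.)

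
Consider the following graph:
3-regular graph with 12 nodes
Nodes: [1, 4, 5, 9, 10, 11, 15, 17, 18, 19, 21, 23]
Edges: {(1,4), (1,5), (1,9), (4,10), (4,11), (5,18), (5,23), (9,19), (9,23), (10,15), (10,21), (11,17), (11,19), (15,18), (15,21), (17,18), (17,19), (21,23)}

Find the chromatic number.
Clique number ω(G) = 3 (lower bound: χ ≥ ω).
The clique on [10, 15, 21] has size 3, forcing χ ≥ 3, and the coloring below uses 3 colors, so χ(G) = 3.
A valid 3-coloring: color 1: [9, 10, 11, 18]; color 2: [4, 5, 19, 21]; color 3: [1, 15, 17, 23].

χ(G) = 3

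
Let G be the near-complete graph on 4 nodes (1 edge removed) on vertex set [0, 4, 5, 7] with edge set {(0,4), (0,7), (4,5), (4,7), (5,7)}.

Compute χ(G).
χ(G) = 3

Clique number ω(G) = 3 (lower bound: χ ≥ ω).
The clique on [0, 4, 7] has size 3, forcing χ ≥ 3, and the coloring below uses 3 colors, so χ(G) = 3.
A valid 3-coloring: color 1: [7]; color 2: [4]; color 3: [0, 5].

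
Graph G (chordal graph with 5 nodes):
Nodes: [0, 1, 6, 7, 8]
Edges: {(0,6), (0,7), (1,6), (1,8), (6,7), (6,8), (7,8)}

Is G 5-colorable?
Yes, G is 5-colorable

A valid 5-coloring: color 1: [6]; color 2: [1, 7]; color 3: [0, 8].
(χ(G) = 3 ≤ 5.)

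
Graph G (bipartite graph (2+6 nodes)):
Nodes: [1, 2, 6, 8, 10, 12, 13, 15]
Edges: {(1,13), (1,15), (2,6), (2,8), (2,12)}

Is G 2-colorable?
A valid 2-coloring: color 1: [1, 2, 10]; color 2: [6, 8, 12, 13, 15].
(χ(G) = 2 ≤ 2.)

Yes, G is 2-colorable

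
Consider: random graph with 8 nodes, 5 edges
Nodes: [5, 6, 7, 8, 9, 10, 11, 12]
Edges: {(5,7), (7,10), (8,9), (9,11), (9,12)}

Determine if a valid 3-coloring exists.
A valid 3-coloring: color 1: [6, 7, 9]; color 2: [5, 8, 10, 11, 12].
(χ(G) = 2 ≤ 3.)

Yes, G is 3-colorable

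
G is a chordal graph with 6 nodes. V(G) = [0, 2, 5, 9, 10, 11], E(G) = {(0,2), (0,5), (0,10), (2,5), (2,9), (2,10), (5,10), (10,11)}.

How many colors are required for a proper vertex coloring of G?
χ(G) = 4

Clique number ω(G) = 4 (lower bound: χ ≥ ω).
The clique on [0, 2, 5, 10] has size 4, forcing χ ≥ 4, and the coloring below uses 4 colors, so χ(G) = 4.
A valid 4-coloring: color 1: [9, 10]; color 2: [2, 11]; color 3: [5]; color 4: [0].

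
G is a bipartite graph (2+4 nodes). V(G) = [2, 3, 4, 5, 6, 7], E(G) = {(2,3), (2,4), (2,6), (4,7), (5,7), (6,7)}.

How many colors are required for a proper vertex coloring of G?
χ(G) = 2

Clique number ω(G) = 2 (lower bound: χ ≥ ω).
The graph is bipartite (no odd cycle), so 2 colors suffice: χ(G) = 2.
A valid 2-coloring: color 1: [2, 7]; color 2: [3, 4, 5, 6].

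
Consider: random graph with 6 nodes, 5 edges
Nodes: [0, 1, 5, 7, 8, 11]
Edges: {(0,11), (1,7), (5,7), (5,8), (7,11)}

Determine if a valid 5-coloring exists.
A valid 5-coloring: color 1: [0, 7, 8]; color 2: [1, 5, 11].
(χ(G) = 2 ≤ 5.)

Yes, G is 5-colorable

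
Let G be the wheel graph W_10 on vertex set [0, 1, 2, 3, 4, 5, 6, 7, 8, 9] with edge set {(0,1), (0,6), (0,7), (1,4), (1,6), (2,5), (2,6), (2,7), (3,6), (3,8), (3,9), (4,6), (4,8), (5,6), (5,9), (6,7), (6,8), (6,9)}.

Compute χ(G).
Clique number ω(G) = 3 (lower bound: χ ≥ ω).
Odd cycle [4, 8, 3, 9, 5, 2, 7, 0, 1] needs 3 colors (χ ≥ 3).
Vertex 6 is adjacent to every vertex of [0, 1, 2, 3, 4, 5, 7, 8, 9], which already need 3 colors among themselves, so 6 needs a new color (χ ≥ 4).
The coloring below uses 4 colors, so χ(G) = 4.
A valid 4-coloring: color 1: [6]; color 2: [0, 3, 4, 5]; color 3: [1, 2, 8, 9]; color 4: [7].

χ(G) = 4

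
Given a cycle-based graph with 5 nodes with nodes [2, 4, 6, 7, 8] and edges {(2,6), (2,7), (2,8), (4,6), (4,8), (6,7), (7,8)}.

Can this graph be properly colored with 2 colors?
The clique on vertices [2, 7, 8] has size 3 > 2, so it alone needs 3 colors.

No, G is not 2-colorable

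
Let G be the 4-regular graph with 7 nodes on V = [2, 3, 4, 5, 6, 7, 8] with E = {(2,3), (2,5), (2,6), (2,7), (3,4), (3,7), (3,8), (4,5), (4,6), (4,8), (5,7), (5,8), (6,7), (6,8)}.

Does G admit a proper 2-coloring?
No, G is not 2-colorable

The clique on vertices [3, 4, 8] has size 3 > 2, so it alone needs 3 colors.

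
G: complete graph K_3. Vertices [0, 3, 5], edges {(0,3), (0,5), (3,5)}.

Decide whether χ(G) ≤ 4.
Yes, G is 4-colorable

A valid 4-coloring: color 1: [3]; color 2: [0]; color 3: [5].
(χ(G) = 3 ≤ 4.)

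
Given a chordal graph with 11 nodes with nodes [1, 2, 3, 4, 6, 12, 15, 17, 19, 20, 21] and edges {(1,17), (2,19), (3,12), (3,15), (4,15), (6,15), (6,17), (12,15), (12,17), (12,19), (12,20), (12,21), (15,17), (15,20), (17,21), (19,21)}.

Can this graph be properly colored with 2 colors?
No, G is not 2-colorable

The clique on vertices [6, 15, 17] has size 3 > 2, so it alone needs 3 colors.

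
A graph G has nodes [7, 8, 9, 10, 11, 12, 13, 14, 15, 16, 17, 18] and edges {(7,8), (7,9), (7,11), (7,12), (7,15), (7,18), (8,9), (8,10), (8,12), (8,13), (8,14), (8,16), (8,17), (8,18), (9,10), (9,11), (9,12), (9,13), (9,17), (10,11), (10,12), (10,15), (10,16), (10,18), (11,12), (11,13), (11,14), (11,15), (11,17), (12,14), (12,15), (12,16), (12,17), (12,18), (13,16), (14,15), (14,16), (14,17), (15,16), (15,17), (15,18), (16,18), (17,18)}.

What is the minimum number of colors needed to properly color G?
Clique number ω(G) = 5 (lower bound: χ ≥ ω).
The clique on [8, 10, 12, 16, 18] has size 5, forcing χ ≥ 5, and the coloring below uses 5 colors, so χ(G) = 5.
A valid 5-coloring: color 1: [12, 13]; color 2: [8, 15]; color 3: [7, 10, 17]; color 4: [9, 14, 18]; color 5: [11, 16].

χ(G) = 5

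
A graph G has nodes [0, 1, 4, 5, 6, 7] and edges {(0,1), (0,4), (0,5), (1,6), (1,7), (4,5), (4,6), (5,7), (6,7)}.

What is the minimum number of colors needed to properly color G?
χ(G) = 3

Clique number ω(G) = 3 (lower bound: χ ≥ ω).
The clique on [0, 4, 5] has size 3, forcing χ ≥ 3, and the coloring below uses 3 colors, so χ(G) = 3.
A valid 3-coloring: color 1: [0, 6]; color 2: [4, 7]; color 3: [1, 5].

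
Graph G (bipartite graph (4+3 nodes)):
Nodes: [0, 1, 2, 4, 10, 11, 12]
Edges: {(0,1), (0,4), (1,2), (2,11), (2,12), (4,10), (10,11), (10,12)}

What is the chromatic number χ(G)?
χ(G) = 2

Clique number ω(G) = 2 (lower bound: χ ≥ ω).
The graph is bipartite (no odd cycle), so 2 colors suffice: χ(G) = 2.
A valid 2-coloring: color 1: [0, 2, 10]; color 2: [1, 4, 11, 12].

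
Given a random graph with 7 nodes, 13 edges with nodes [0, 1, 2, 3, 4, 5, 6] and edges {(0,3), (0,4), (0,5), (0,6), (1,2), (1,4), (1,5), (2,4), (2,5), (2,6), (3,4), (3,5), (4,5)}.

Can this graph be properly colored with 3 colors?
No, G is not 3-colorable

The clique on vertices [0, 3, 4, 5] has size 4 > 3, so it alone needs 4 colors.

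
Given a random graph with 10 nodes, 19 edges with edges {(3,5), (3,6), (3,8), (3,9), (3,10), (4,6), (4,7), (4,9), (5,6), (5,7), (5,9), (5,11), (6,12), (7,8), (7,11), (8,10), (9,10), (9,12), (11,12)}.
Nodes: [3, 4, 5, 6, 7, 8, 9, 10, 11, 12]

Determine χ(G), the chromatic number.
Clique number ω(G) = 3 (lower bound: χ ≥ ω).
The clique on [3, 8, 10] has size 3, forcing χ ≥ 3, and the coloring below uses 3 colors, so χ(G) = 3.
A valid 3-coloring: color 1: [6, 8, 9, 11]; color 2: [3, 7, 12]; color 3: [4, 5, 10].

χ(G) = 3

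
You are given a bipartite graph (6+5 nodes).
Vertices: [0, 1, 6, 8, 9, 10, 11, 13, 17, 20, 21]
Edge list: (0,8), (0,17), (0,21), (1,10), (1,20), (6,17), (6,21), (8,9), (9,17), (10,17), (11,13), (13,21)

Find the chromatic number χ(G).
χ(G) = 2

Clique number ω(G) = 2 (lower bound: χ ≥ ω).
The graph is bipartite (no odd cycle), so 2 colors suffice: χ(G) = 2.
A valid 2-coloring: color 1: [1, 8, 11, 17, 21]; color 2: [0, 6, 9, 10, 13, 20].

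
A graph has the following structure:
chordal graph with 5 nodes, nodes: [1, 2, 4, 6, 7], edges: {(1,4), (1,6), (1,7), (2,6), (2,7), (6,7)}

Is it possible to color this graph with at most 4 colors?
Yes, G is 4-colorable

A valid 4-coloring: color 1: [4, 7]; color 2: [6]; color 3: [1, 2].
(χ(G) = 3 ≤ 4.)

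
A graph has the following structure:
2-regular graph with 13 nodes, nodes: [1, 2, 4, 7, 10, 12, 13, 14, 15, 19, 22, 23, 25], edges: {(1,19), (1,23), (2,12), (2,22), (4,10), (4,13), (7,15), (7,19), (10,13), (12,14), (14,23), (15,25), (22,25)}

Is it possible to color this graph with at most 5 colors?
A valid 5-coloring: color 1: [1, 2, 4, 7, 14, 25]; color 2: [12, 13, 15, 19, 22, 23]; color 3: [10].
(χ(G) = 3 ≤ 5.)

Yes, G is 5-colorable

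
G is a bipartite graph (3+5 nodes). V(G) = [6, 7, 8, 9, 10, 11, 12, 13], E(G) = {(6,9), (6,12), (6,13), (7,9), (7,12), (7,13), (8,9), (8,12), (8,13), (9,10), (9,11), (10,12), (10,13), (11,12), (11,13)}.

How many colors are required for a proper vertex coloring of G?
χ(G) = 2

Clique number ω(G) = 2 (lower bound: χ ≥ ω).
The graph is bipartite (no odd cycle), so 2 colors suffice: χ(G) = 2.
A valid 2-coloring: color 1: [9, 12, 13]; color 2: [6, 7, 8, 10, 11].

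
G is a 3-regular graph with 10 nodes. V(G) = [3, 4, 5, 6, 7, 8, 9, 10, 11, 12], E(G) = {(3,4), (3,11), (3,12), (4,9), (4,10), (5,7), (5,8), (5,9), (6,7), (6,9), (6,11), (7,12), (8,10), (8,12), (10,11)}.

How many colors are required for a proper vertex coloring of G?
Clique number ω(G) = 2 (lower bound: χ ≥ ω).
Odd cycle [3, 11, 6, 7, 5, 8, 12] needs 3 colors (χ ≥ 3).
The coloring below uses 3 colors, so χ(G) = 3.
A valid 3-coloring: color 1: [3, 7, 8, 9]; color 2: [5, 6, 10, 12]; color 3: [4, 11].

χ(G) = 3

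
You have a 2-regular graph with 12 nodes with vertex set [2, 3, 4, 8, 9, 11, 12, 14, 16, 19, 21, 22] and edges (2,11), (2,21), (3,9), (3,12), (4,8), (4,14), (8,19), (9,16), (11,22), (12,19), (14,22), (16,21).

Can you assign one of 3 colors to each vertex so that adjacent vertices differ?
Yes, G is 3-colorable

A valid 3-coloring: color 1: [8, 9, 11, 12, 14, 21]; color 2: [2, 3, 4, 16, 19, 22].
(χ(G) = 2 ≤ 3.)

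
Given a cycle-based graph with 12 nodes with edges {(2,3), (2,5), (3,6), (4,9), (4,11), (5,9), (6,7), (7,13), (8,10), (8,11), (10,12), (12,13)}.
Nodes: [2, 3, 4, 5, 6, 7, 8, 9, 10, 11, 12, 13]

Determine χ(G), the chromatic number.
χ(G) = 2

Clique number ω(G) = 2 (lower bound: χ ≥ ω).
The graph is bipartite (no odd cycle), so 2 colors suffice: χ(G) = 2.
A valid 2-coloring: color 1: [3, 4, 5, 7, 8, 12]; color 2: [2, 6, 9, 10, 11, 13].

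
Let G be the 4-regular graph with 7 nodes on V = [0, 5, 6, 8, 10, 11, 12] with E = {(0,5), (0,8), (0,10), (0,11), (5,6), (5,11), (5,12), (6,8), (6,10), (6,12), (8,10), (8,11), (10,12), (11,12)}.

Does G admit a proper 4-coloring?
Yes, G is 4-colorable

A valid 4-coloring: color 1: [5, 10]; color 2: [0, 6]; color 3: [8, 12]; color 4: [11].
(χ(G) = 4 ≤ 4.)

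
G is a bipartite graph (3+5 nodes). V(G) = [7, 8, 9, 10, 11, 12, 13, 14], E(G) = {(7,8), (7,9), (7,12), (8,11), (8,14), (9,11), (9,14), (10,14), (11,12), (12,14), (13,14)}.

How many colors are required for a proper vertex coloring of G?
Clique number ω(G) = 2 (lower bound: χ ≥ ω).
The graph is bipartite (no odd cycle), so 2 colors suffice: χ(G) = 2.
A valid 2-coloring: color 1: [7, 11, 14]; color 2: [8, 9, 10, 12, 13].

χ(G) = 2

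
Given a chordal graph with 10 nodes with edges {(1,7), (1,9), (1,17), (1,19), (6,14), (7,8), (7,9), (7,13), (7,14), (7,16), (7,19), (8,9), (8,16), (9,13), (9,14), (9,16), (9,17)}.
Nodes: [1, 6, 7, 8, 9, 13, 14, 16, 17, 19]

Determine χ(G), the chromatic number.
χ(G) = 4

Clique number ω(G) = 4 (lower bound: χ ≥ ω).
The clique on [7, 8, 9, 16] has size 4, forcing χ ≥ 4, and the coloring below uses 4 colors, so χ(G) = 4.
A valid 4-coloring: color 1: [6, 9, 19]; color 2: [7, 17]; color 3: [1, 13, 14, 16]; color 4: [8].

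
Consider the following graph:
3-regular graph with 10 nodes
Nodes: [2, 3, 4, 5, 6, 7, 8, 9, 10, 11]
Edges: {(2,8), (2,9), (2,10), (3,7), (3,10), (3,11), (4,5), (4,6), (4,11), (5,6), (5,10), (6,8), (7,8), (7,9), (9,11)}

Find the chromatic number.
Clique number ω(G) = 3 (lower bound: χ ≥ ω).
The clique on [4, 5, 6] has size 3, forcing χ ≥ 3, and the coloring below uses 3 colors, so χ(G) = 3.
A valid 3-coloring: color 1: [2, 5, 7, 11]; color 2: [6, 9, 10]; color 3: [3, 4, 8].

χ(G) = 3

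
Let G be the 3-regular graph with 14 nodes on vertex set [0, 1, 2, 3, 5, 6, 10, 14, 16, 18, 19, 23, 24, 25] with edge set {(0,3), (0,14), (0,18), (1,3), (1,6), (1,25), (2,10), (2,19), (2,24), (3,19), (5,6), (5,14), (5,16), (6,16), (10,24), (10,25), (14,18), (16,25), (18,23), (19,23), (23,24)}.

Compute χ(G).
χ(G) = 3

Clique number ω(G) = 3 (lower bound: χ ≥ ω).
The clique on [0, 14, 18] has size 3, forcing χ ≥ 3, and the coloring below uses 3 colors, so χ(G) = 3.
A valid 3-coloring: color 1: [0, 1, 10, 16, 23]; color 2: [2, 3, 5, 18, 25]; color 3: [6, 14, 19, 24].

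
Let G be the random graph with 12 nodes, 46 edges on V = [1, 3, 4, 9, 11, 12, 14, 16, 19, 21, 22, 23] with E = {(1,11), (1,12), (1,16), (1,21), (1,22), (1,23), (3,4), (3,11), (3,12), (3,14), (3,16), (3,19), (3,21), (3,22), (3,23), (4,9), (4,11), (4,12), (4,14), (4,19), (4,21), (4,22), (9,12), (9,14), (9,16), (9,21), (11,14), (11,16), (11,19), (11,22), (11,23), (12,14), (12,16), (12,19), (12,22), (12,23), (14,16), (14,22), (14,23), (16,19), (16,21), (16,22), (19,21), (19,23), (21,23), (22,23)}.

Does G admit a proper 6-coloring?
A valid 6-coloring: color 1: [1, 3, 9]; color 2: [11, 12, 21]; color 3: [4, 16, 23]; color 4: [19, 22]; color 5: [14].
(χ(G) = 5 ≤ 6.)

Yes, G is 6-colorable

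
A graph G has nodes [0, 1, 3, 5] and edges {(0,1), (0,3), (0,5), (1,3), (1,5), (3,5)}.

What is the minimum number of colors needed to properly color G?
Clique number ω(G) = 4 (lower bound: χ ≥ ω).
The clique on [0, 1, 3, 5] has size 4, forcing χ ≥ 4, and the coloring below uses 4 colors, so χ(G) = 4.
A valid 4-coloring: color 1: [0]; color 2: [5]; color 3: [1]; color 4: [3].

χ(G) = 4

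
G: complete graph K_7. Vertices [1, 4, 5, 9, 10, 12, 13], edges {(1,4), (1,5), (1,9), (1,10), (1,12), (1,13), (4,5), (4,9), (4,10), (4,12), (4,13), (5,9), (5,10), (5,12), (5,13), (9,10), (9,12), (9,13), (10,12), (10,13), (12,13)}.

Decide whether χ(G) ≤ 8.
Yes, G is 8-colorable

A valid 8-coloring: color 1: [1]; color 2: [9]; color 3: [13]; color 4: [4]; color 5: [12]; color 6: [10]; color 7: [5].
(χ(G) = 7 ≤ 8.)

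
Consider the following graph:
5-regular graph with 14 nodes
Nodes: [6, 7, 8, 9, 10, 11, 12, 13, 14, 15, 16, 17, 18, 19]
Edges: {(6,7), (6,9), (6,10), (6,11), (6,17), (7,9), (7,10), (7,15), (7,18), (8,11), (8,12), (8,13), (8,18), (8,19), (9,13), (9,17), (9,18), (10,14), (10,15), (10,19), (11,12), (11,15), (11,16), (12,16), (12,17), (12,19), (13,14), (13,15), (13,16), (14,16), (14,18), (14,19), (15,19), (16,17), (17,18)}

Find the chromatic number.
Clique number ω(G) = 3 (lower bound: χ ≥ ω).
Suppose a proper 3-coloring c exists. The clique [6, 7, 9] takes 3 distinct colors; by symmetry let c(6) = 1, c(7) = 2, c(9) = 3.
- Vertex 10: neighbors [6, 7] already have colors [1, 2] ⇒ c(10) = 3.
- Vertex 15: neighbors [7, 10] already have colors [2, 3] ⇒ c(15) = 1.
- Vertex 13: neighbors [15, 9] already have colors [1, 3] ⇒ c(13) = 2.
- Vertex 14: neighbors [13, 10] already have colors [2, 3] ⇒ c(14) = 1.
- Vertex 18: neighbors [14, 7, 9] already have colors [1, 2, 3] — all 3 colors blocked. Contradiction.
The forced assignments end in a contradiction, so G has no proper 3-coloring (χ ≥ 4).
The coloring below uses 4 colors, so χ(G) = 4.
A valid 4-coloring: color 1: [6, 13, 18, 19]; color 2: [7, 11, 14, 17]; color 3: [9, 10, 12]; color 4: [8, 15, 16].

χ(G) = 4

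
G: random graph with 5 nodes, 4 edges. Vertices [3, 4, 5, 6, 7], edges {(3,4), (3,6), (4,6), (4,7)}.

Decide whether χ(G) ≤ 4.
Yes, G is 4-colorable

A valid 4-coloring: color 1: [4, 5]; color 2: [3, 7]; color 3: [6].
(χ(G) = 3 ≤ 4.)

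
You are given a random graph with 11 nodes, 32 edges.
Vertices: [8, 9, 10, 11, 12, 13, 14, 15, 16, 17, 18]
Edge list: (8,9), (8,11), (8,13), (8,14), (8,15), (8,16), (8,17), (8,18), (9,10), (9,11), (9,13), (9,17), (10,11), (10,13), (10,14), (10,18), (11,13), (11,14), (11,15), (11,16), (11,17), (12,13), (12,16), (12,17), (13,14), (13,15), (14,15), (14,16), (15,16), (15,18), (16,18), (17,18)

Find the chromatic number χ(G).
Clique number ω(G) = 5 (lower bound: χ ≥ ω).
The clique on [8, 11, 14, 15, 16] has size 5, forcing χ ≥ 5, and the coloring below uses 5 colors, so χ(G) = 5.
A valid 5-coloring: color 1: [8, 10, 12]; color 2: [11, 18]; color 3: [13, 16, 17]; color 4: [9, 15]; color 5: [14].

χ(G) = 5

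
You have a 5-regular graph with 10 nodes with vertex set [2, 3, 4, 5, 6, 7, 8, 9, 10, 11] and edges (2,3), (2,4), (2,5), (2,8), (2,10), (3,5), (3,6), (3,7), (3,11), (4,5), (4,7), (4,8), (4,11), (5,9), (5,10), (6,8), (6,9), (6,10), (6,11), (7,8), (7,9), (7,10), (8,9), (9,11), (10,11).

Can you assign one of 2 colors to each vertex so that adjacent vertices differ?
No, G is not 2-colorable

The clique on vertices [2, 4, 8] has size 3 > 2, so it alone needs 3 colors.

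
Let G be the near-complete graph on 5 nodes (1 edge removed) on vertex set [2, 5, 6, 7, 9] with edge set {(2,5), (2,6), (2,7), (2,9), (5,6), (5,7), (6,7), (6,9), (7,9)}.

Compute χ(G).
Clique number ω(G) = 4 (lower bound: χ ≥ ω).
The clique on [2, 6, 7, 9] has size 4, forcing χ ≥ 4, and the coloring below uses 4 colors, so χ(G) = 4.
A valid 4-coloring: color 1: [2]; color 2: [7]; color 3: [6]; color 4: [5, 9].

χ(G) = 4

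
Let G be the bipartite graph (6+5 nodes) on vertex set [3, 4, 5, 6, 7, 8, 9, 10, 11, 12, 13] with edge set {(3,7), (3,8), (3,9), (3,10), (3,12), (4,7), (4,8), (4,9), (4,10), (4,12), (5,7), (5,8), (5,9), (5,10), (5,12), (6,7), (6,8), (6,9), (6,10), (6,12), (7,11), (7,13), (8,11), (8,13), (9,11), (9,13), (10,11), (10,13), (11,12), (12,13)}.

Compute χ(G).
χ(G) = 2

Clique number ω(G) = 2 (lower bound: χ ≥ ω).
The graph is bipartite (no odd cycle), so 2 colors suffice: χ(G) = 2.
A valid 2-coloring: color 1: [7, 8, 9, 10, 12]; color 2: [3, 4, 5, 6, 11, 13].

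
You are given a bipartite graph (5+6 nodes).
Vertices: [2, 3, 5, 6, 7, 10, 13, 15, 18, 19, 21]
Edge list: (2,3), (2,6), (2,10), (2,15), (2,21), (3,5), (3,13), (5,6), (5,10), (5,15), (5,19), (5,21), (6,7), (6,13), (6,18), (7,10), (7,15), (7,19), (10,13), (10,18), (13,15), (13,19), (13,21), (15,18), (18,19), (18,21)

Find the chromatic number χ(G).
χ(G) = 2

Clique number ω(G) = 2 (lower bound: χ ≥ ω).
The graph is bipartite (no odd cycle), so 2 colors suffice: χ(G) = 2.
A valid 2-coloring: color 1: [2, 5, 7, 13, 18]; color 2: [3, 6, 10, 15, 19, 21].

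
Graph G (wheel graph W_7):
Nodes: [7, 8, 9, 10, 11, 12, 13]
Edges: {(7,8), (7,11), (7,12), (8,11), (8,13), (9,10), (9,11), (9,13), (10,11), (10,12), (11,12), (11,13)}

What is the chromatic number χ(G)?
χ(G) = 3

Clique number ω(G) = 3 (lower bound: χ ≥ ω).
The clique on [9, 10, 11] has size 3, forcing χ ≥ 3, and the coloring below uses 3 colors, so χ(G) = 3.
A valid 3-coloring: color 1: [11]; color 2: [7, 10, 13]; color 3: [8, 9, 12].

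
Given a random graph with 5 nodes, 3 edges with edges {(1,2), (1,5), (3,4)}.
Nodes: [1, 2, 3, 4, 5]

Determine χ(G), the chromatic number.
Clique number ω(G) = 2 (lower bound: χ ≥ ω).
The graph is bipartite (no odd cycle), so 2 colors suffice: χ(G) = 2.
A valid 2-coloring: color 1: [1, 4]; color 2: [2, 3, 5].

χ(G) = 2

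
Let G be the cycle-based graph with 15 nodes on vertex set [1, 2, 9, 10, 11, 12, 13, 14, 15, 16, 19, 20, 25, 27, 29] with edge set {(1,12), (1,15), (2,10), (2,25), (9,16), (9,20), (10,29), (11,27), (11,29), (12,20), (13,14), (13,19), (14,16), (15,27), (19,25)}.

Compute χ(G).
Clique number ω(G) = 2 (lower bound: χ ≥ ω).
Odd cycle [2, 25, 19, 13, 14, 16, 9, 20, 12, 1, 15, 27, 11, 29, 10] needs 3 colors (χ ≥ 3).
The coloring below uses 3 colors, so χ(G) = 3.
A valid 3-coloring: color 1: [2, 9, 12, 14, 15, 19, 29]; color 2: [1, 10, 13, 16, 20, 25, 27]; color 3: [11].

χ(G) = 3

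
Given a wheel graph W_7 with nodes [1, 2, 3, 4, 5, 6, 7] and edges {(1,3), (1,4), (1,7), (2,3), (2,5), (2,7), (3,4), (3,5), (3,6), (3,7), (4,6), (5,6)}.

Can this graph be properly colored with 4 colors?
A valid 4-coloring: color 1: [3]; color 2: [4, 5, 7]; color 3: [1, 2, 6].
(χ(G) = 3 ≤ 4.)

Yes, G is 4-colorable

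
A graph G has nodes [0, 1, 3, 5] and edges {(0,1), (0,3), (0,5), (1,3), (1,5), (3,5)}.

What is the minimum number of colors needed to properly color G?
χ(G) = 4

Clique number ω(G) = 4 (lower bound: χ ≥ ω).
The clique on [0, 1, 3, 5] has size 4, forcing χ ≥ 4, and the coloring below uses 4 colors, so χ(G) = 4.
A valid 4-coloring: color 1: [3]; color 2: [5]; color 3: [0]; color 4: [1].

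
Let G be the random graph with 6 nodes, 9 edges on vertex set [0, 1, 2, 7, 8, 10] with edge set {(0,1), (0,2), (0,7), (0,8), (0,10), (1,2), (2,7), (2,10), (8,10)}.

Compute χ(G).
Clique number ω(G) = 3 (lower bound: χ ≥ ω).
The clique on [0, 8, 10] has size 3, forcing χ ≥ 3, and the coloring below uses 3 colors, so χ(G) = 3.
A valid 3-coloring: color 1: [0]; color 2: [2, 8]; color 3: [1, 7, 10].

χ(G) = 3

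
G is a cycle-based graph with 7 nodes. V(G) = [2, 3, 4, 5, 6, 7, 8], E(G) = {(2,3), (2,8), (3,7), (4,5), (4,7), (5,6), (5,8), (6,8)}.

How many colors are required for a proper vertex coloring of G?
χ(G) = 3

Clique number ω(G) = 3 (lower bound: χ ≥ ω).
The clique on [5, 6, 8] has size 3, forcing χ ≥ 3, and the coloring below uses 3 colors, so χ(G) = 3.
A valid 3-coloring: color 1: [2, 5, 7]; color 2: [3, 4, 8]; color 3: [6].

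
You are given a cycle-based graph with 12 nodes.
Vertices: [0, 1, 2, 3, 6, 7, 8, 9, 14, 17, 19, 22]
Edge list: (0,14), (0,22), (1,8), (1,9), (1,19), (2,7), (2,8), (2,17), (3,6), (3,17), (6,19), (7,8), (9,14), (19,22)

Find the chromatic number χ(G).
Clique number ω(G) = 3 (lower bound: χ ≥ ω).
The clique on [2, 7, 8] has size 3, forcing χ ≥ 3, and the coloring below uses 3 colors, so χ(G) = 3.
A valid 3-coloring: color 1: [0, 3, 8, 9, 19]; color 2: [1, 2, 6, 14, 22]; color 3: [7, 17].

χ(G) = 3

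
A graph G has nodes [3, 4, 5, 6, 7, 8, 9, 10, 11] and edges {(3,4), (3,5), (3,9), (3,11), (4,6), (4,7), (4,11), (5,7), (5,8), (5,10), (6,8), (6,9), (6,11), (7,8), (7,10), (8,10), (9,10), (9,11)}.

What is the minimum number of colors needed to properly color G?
χ(G) = 4

Clique number ω(G) = 4 (lower bound: χ ≥ ω).
The clique on [5, 7, 8, 10] has size 4, forcing χ ≥ 4, and the coloring below uses 4 colors, so χ(G) = 4.
A valid 4-coloring: color 1: [10, 11]; color 2: [3, 6, 7]; color 3: [4, 8, 9]; color 4: [5].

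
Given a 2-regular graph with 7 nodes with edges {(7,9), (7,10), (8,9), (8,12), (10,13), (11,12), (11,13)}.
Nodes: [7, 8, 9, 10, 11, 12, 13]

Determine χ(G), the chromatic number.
χ(G) = 3

Clique number ω(G) = 2 (lower bound: χ ≥ ω).
Odd cycle [7, 9, 8, 12, 11, 13, 10] needs 3 colors (χ ≥ 3).
The coloring below uses 3 colors, so χ(G) = 3.
A valid 3-coloring: color 1: [9, 12, 13]; color 2: [8, 10, 11]; color 3: [7].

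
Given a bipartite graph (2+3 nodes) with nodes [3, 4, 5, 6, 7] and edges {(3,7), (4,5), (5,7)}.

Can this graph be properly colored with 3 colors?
A valid 3-coloring: color 1: [4, 6, 7]; color 2: [3, 5].
(χ(G) = 2 ≤ 3.)

Yes, G is 3-colorable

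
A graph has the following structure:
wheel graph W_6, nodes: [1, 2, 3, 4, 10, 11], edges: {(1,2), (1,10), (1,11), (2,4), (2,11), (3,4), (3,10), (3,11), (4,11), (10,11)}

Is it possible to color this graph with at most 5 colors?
A valid 5-coloring: color 1: [11]; color 2: [1, 4]; color 3: [2, 3]; color 4: [10].
(χ(G) = 4 ≤ 5.)

Yes, G is 5-colorable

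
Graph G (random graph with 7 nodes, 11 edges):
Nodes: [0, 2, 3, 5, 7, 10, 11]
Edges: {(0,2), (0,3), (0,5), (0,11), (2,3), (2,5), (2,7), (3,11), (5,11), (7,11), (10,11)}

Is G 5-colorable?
Yes, G is 5-colorable

A valid 5-coloring: color 1: [2, 11]; color 2: [0, 7, 10]; color 3: [3, 5].
(χ(G) = 3 ≤ 5.)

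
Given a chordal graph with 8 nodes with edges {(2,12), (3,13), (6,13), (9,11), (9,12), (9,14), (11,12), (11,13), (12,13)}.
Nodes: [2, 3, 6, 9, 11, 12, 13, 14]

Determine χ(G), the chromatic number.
χ(G) = 3

Clique number ω(G) = 3 (lower bound: χ ≥ ω).
The clique on [9, 11, 12] has size 3, forcing χ ≥ 3, and the coloring below uses 3 colors, so χ(G) = 3.
A valid 3-coloring: color 1: [3, 6, 12, 14]; color 2: [2, 9, 13]; color 3: [11].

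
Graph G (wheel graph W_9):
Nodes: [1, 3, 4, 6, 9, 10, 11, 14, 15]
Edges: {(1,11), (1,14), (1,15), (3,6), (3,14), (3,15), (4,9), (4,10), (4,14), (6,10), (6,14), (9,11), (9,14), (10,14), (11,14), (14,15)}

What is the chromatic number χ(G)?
χ(G) = 3

Clique number ω(G) = 3 (lower bound: χ ≥ ω).
The clique on [1, 11, 14] has size 3, forcing χ ≥ 3, and the coloring below uses 3 colors, so χ(G) = 3.
A valid 3-coloring: color 1: [14]; color 2: [1, 3, 9, 10]; color 3: [4, 6, 11, 15].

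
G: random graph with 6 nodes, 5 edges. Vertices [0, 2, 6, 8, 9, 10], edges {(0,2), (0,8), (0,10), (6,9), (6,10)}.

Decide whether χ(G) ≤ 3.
A valid 3-coloring: color 1: [0, 6]; color 2: [2, 8, 9, 10].
(χ(G) = 2 ≤ 3.)

Yes, G is 3-colorable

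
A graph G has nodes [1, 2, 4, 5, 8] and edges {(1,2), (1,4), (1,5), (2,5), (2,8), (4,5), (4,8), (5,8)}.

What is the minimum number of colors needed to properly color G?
Clique number ω(G) = 3 (lower bound: χ ≥ ω).
The clique on [2, 5, 8] has size 3, forcing χ ≥ 3, and the coloring below uses 3 colors, so χ(G) = 3.
A valid 3-coloring: color 1: [5]; color 2: [1, 8]; color 3: [2, 4].

χ(G) = 3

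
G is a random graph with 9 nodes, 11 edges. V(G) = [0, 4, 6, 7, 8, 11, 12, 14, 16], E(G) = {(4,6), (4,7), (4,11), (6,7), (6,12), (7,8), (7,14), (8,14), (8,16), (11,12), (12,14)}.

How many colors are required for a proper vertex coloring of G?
Clique number ω(G) = 3 (lower bound: χ ≥ ω).
The clique on [7, 8, 14] has size 3, forcing χ ≥ 3, and the coloring below uses 3 colors, so χ(G) = 3.
A valid 3-coloring: color 1: [0, 7, 12, 16]; color 2: [4, 8]; color 3: [6, 11, 14].

χ(G) = 3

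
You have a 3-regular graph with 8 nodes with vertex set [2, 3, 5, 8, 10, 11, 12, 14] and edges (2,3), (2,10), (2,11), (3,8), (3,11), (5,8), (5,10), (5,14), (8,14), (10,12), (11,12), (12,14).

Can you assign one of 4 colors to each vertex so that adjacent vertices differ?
A valid 4-coloring: color 1: [3, 5, 12]; color 2: [2, 8]; color 3: [10, 11, 14].
(χ(G) = 3 ≤ 4.)

Yes, G is 4-colorable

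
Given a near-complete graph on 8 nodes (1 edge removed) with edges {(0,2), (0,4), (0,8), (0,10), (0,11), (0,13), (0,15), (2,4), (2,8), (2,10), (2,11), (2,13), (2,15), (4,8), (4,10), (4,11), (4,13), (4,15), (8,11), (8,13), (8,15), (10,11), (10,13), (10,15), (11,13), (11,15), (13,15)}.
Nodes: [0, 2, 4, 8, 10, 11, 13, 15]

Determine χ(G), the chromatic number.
Clique number ω(G) = 7 (lower bound: χ ≥ ω).
The clique on [0, 2, 4, 8, 11, 13, 15] has size 7, forcing χ ≥ 7, and the coloring below uses 7 colors, so χ(G) = 7.
A valid 7-coloring: color 1: [0]; color 2: [13]; color 3: [15]; color 4: [4]; color 5: [2]; color 6: [11]; color 7: [8, 10].

χ(G) = 7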